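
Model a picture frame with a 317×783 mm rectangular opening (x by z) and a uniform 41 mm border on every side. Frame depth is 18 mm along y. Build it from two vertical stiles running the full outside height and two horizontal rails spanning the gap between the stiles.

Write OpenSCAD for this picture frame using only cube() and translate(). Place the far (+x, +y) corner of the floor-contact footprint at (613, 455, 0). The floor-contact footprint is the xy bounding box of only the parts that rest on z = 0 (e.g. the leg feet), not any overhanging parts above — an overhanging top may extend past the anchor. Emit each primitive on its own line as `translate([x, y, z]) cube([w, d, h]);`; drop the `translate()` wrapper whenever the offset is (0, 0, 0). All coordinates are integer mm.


translate([214, 437, 0]) cube([41, 18, 865]);
translate([572, 437, 0]) cube([41, 18, 865]);
translate([255, 437, 0]) cube([317, 18, 41]);
translate([255, 437, 824]) cube([317, 18, 41]);


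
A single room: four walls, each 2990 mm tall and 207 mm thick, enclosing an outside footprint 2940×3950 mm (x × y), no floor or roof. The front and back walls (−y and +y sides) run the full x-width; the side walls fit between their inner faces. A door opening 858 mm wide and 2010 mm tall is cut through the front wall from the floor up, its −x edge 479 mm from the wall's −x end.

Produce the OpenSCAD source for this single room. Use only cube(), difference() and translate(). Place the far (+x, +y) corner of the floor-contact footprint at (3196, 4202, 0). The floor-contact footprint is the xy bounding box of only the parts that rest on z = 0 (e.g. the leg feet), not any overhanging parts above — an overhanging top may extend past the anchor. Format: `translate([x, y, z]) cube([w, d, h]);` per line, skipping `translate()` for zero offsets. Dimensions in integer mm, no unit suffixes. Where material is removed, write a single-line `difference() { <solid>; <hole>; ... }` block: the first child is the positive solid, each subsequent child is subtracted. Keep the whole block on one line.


difference() { translate([256, 252, 0]) cube([2940, 207, 2990]); translate([735, 252, 0]) cube([858, 207, 2010]); }
translate([256, 3995, 0]) cube([2940, 207, 2990]);
translate([256, 459, 0]) cube([207, 3536, 2990]);
translate([2989, 459, 0]) cube([207, 3536, 2990]);


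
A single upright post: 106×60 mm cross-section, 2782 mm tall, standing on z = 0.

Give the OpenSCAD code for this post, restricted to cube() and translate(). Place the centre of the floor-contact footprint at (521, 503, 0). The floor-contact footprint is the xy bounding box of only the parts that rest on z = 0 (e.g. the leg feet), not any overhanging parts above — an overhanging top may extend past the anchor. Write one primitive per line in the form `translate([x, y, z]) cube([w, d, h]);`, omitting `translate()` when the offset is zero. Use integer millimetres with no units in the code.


translate([468, 473, 0]) cube([106, 60, 2782]);


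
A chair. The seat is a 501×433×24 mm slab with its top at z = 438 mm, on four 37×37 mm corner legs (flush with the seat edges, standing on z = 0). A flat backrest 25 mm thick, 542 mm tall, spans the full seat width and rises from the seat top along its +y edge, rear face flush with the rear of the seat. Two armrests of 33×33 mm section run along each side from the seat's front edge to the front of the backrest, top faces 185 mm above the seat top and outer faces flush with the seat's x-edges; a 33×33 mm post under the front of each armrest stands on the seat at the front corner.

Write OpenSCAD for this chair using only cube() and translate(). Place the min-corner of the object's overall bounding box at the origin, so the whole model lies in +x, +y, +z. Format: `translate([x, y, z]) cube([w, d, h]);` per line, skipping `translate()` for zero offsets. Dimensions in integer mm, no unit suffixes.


// leg_h = 438 - 24 = 414
// arm post h = 185 - 33 = 152
translate([0, 0, 414]) cube([501, 433, 24]);
cube([37, 37, 414]);
translate([464, 0, 0]) cube([37, 37, 414]);
translate([0, 396, 0]) cube([37, 37, 414]);
translate([464, 396, 0]) cube([37, 37, 414]);
translate([0, 408, 438]) cube([501, 25, 542]);
translate([0, 0, 590]) cube([33, 408, 33]);
translate([468, 0, 590]) cube([33, 408, 33]);
translate([0, 0, 438]) cube([33, 33, 152]);
translate([468, 0, 438]) cube([33, 33, 152]);


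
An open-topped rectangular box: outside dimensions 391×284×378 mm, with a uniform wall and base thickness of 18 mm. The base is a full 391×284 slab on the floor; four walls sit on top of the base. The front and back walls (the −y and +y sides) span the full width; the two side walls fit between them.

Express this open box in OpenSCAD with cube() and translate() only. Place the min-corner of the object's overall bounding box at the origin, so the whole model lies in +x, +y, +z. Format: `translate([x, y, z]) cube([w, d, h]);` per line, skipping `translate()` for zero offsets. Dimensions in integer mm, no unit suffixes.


cube([391, 284, 18]);
translate([0, 0, 18]) cube([391, 18, 360]);
translate([0, 266, 18]) cube([391, 18, 360]);
translate([0, 18, 18]) cube([18, 248, 360]);
translate([373, 18, 18]) cube([18, 248, 360]);


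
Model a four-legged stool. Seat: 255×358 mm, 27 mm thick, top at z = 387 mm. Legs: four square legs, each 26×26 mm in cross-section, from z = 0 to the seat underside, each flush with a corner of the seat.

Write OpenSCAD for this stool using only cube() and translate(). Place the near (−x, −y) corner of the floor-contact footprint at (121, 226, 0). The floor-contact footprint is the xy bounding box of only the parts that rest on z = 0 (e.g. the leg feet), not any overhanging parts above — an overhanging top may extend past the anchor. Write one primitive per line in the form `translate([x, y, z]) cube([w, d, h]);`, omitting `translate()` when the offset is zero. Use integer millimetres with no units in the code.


// leg_h = 387 - 27 = 360
translate([121, 226, 360]) cube([255, 358, 27]);
translate([121, 226, 0]) cube([26, 26, 360]);
translate([350, 226, 0]) cube([26, 26, 360]);
translate([121, 558, 0]) cube([26, 26, 360]);
translate([350, 558, 0]) cube([26, 26, 360]);


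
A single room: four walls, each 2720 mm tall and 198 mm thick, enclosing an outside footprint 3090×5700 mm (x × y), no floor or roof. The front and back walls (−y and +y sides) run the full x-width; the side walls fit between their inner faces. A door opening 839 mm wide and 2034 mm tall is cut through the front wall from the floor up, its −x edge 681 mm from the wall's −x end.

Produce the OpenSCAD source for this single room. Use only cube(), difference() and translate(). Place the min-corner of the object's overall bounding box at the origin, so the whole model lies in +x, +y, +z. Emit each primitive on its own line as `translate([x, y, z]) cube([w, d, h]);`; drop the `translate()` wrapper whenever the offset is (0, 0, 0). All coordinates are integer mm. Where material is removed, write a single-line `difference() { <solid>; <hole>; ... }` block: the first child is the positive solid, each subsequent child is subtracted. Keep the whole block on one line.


difference() { cube([3090, 198, 2720]); translate([681, 0, 0]) cube([839, 198, 2034]); }
translate([0, 5502, 0]) cube([3090, 198, 2720]);
translate([0, 198, 0]) cube([198, 5304, 2720]);
translate([2892, 198, 0]) cube([198, 5304, 2720]);


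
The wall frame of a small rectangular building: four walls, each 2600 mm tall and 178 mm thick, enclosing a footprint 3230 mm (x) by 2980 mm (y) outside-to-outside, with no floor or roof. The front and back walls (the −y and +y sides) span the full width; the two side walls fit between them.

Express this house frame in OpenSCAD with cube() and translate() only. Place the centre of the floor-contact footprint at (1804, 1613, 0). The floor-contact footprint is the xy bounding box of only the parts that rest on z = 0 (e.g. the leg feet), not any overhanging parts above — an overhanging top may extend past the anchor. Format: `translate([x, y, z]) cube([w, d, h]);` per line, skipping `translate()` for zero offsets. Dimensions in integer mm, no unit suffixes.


translate([189, 123, 0]) cube([3230, 178, 2600]);
translate([189, 2925, 0]) cube([3230, 178, 2600]);
translate([189, 301, 0]) cube([178, 2624, 2600]);
translate([3241, 301, 0]) cube([178, 2624, 2600]);


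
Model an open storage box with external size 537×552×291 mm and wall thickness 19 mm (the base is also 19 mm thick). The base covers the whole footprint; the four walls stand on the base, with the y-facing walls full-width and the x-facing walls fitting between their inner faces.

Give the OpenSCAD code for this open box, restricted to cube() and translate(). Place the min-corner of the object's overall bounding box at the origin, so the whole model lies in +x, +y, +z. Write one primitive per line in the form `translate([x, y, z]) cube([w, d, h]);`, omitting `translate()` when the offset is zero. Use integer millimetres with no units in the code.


cube([537, 552, 19]);
translate([0, 0, 19]) cube([537, 19, 272]);
translate([0, 533, 19]) cube([537, 19, 272]);
translate([0, 19, 19]) cube([19, 514, 272]);
translate([518, 19, 19]) cube([19, 514, 272]);


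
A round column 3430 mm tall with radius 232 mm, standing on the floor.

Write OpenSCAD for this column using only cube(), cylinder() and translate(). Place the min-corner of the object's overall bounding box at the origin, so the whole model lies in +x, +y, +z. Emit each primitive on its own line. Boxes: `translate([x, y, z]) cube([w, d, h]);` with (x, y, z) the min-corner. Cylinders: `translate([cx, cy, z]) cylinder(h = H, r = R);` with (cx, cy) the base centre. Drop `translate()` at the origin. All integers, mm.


translate([232, 232, 0]) cylinder(h = 3430, r = 232);


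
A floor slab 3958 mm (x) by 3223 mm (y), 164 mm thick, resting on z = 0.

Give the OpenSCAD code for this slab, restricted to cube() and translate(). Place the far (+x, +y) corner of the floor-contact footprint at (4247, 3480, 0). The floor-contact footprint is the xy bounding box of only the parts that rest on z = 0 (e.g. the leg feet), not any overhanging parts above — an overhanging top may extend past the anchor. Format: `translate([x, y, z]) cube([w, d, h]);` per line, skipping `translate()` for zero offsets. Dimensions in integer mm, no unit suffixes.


translate([289, 257, 0]) cube([3958, 3223, 164]);


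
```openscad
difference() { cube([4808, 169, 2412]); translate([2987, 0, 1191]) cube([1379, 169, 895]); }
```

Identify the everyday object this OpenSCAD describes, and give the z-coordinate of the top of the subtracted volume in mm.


A wall with a window opening. The window head height is 2086 mm.

A wall with a rectangular opening subtracted — a window. Sill at z = 1191, opening 895 mm tall, so the head is at 1191 + 895 = 2086 mm.


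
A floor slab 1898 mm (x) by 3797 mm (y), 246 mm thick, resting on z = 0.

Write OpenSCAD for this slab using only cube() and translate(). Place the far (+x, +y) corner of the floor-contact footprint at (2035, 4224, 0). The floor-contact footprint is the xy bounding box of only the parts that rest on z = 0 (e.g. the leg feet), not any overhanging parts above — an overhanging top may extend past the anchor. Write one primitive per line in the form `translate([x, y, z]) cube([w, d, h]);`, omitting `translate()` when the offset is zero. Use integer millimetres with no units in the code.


translate([137, 427, 0]) cube([1898, 3797, 246]);


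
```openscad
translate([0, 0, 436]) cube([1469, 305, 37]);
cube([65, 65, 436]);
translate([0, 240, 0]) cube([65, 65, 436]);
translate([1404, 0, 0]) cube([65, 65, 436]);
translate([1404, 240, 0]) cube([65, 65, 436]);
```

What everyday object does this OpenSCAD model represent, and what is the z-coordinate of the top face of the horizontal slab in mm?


A bench. The seat-top height is 473 mm.

A long slab on four corner posts — a bench. The slab sits at z = 436 with thickness 37, so the top is 436 + 37 = 473 mm.


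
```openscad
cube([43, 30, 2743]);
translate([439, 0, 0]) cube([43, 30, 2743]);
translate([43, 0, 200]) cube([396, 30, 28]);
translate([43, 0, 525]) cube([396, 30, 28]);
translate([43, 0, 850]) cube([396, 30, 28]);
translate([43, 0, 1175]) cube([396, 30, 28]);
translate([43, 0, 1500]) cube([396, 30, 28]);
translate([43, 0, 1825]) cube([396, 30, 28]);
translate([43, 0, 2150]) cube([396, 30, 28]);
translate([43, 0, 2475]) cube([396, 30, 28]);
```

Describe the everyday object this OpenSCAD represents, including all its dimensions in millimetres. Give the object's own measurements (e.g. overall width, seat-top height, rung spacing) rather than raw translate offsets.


A straight ladder. Two 43×30 mm vertical rails, 2743 mm tall, stand 482 mm apart (outside-to-outside) with their front faces coplanar on the −y side. 8 rungs, each 30 mm deep and 28 mm tall, span between the inner faces of the rails, front faces flush with the rails. The lowest rung's underside is at z = 200 mm and rungs are spaced 325 mm apart (underside to underside).


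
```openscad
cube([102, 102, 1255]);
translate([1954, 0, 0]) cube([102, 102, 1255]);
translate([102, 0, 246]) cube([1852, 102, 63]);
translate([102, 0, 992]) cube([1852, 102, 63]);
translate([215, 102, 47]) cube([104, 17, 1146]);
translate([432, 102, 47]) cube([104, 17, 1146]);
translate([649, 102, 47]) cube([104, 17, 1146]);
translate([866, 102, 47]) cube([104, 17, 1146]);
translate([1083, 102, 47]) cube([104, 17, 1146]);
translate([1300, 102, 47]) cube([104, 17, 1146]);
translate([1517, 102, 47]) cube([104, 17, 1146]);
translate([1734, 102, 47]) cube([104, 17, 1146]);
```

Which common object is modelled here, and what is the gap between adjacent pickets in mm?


A fence section. The picket gap is 113 mm.

Two posts, two rails, 8 pickets — a fence section. Span 1852 mm holds 8 pickets of 104 mm with 9 equal gaps: ⌊(1852 − 8·104) / 9⌋ = 113 mm.


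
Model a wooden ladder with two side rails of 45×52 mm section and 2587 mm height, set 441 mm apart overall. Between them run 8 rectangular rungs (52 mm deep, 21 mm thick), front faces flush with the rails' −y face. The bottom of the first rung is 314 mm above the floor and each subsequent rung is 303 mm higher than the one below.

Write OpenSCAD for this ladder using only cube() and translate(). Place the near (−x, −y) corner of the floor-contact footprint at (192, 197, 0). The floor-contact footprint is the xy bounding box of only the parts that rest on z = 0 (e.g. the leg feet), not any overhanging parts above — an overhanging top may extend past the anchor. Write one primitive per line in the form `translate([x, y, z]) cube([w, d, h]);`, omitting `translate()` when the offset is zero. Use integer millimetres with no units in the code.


translate([192, 197, 0]) cube([45, 52, 2587]);
translate([588, 197, 0]) cube([45, 52, 2587]);
translate([237, 197, 314]) cube([351, 52, 21]);
translate([237, 197, 617]) cube([351, 52, 21]);
translate([237, 197, 920]) cube([351, 52, 21]);
translate([237, 197, 1223]) cube([351, 52, 21]);
translate([237, 197, 1526]) cube([351, 52, 21]);
translate([237, 197, 1829]) cube([351, 52, 21]);
translate([237, 197, 2132]) cube([351, 52, 21]);
translate([237, 197, 2435]) cube([351, 52, 21]);


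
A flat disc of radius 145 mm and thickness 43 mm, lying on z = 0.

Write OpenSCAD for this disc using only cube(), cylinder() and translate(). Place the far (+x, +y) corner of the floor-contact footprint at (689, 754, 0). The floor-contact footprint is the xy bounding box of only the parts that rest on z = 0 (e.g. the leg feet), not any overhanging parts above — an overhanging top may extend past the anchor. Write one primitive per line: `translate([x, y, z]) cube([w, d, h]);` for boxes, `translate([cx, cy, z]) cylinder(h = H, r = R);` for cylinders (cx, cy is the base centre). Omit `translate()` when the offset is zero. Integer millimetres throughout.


translate([544, 609, 0]) cylinder(h = 43, r = 145);


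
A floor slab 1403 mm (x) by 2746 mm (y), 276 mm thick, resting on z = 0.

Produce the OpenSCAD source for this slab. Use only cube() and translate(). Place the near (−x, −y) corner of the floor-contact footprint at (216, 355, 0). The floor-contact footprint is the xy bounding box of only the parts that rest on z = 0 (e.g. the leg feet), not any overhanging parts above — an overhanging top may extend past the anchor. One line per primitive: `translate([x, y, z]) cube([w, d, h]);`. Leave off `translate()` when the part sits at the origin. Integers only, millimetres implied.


translate([216, 355, 0]) cube([1403, 2746, 276]);


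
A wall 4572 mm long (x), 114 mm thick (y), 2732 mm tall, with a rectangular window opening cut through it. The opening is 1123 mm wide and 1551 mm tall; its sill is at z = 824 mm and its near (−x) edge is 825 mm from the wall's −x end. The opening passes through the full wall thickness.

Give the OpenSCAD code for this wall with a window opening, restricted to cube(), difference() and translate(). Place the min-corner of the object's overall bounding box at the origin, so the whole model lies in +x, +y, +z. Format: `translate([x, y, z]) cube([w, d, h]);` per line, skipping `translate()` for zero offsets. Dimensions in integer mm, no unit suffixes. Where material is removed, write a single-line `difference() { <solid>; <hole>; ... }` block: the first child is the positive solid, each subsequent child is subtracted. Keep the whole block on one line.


difference() { cube([4572, 114, 2732]); translate([825, 0, 824]) cube([1123, 114, 1551]); }


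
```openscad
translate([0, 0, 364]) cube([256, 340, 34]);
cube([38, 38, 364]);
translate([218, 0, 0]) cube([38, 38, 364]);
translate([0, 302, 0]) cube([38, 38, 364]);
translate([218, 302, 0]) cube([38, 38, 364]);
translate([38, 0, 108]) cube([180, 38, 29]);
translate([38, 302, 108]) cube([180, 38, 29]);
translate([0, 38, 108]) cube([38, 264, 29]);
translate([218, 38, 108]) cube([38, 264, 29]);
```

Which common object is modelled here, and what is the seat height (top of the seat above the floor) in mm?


A stool. The seat height is 398 mm.

A 256×340×34 slab at z = 364 on four corner posts — a stool. The seat top is 364 + 34 = 398 mm.


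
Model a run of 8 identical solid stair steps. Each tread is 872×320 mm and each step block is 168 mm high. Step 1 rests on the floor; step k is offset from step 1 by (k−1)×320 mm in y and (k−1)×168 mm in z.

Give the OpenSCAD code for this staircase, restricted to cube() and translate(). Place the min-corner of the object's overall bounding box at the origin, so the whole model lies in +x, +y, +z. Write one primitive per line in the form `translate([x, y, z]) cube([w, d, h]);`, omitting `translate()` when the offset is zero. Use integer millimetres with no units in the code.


cube([872, 320, 168]);
translate([0, 320, 168]) cube([872, 320, 168]);
translate([0, 640, 336]) cube([872, 320, 168]);
translate([0, 960, 504]) cube([872, 320, 168]);
translate([0, 1280, 672]) cube([872, 320, 168]);
translate([0, 1600, 840]) cube([872, 320, 168]);
translate([0, 1920, 1008]) cube([872, 320, 168]);
translate([0, 2240, 1176]) cube([872, 320, 168]);


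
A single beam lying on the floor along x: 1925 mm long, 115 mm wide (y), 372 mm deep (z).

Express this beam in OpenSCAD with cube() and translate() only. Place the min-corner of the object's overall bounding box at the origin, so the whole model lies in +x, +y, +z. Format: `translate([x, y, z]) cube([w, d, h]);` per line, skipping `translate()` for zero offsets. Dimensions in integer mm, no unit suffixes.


cube([1925, 115, 372]);


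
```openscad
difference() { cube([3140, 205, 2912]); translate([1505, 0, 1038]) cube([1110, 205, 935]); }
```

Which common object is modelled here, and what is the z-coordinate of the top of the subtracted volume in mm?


A wall with a window opening. The window head height is 1973 mm.

A wall with a rectangular opening subtracted — a window. Sill at z = 1038, opening 935 mm tall, so the head is at 1038 + 935 = 1973 mm.


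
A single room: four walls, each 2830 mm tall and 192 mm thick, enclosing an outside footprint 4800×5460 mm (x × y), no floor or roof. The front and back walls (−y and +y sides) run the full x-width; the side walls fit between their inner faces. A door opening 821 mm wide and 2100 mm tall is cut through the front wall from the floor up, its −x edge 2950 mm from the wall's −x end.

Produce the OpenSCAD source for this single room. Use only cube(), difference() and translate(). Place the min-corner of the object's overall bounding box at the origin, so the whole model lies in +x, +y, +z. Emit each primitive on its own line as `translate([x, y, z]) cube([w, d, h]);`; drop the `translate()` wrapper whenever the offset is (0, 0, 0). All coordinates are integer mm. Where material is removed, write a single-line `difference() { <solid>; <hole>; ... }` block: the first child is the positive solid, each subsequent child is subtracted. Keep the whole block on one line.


difference() { cube([4800, 192, 2830]); translate([2950, 0, 0]) cube([821, 192, 2100]); }
translate([0, 5268, 0]) cube([4800, 192, 2830]);
translate([0, 192, 0]) cube([192, 5076, 2830]);
translate([4608, 192, 0]) cube([192, 5076, 2830]);


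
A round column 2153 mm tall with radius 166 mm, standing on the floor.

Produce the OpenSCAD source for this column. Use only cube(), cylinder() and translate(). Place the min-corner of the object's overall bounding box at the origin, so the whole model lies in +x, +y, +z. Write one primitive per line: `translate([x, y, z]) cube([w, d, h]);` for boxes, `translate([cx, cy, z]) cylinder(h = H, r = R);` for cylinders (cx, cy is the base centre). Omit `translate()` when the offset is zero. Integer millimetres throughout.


translate([166, 166, 0]) cylinder(h = 2153, r = 166);


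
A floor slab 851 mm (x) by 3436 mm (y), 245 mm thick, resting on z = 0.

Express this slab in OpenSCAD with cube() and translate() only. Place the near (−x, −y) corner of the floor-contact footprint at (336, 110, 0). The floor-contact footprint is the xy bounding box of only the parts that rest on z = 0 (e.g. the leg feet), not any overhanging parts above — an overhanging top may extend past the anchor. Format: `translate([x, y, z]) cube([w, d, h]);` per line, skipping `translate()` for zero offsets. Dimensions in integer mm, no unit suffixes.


translate([336, 110, 0]) cube([851, 3436, 245]);


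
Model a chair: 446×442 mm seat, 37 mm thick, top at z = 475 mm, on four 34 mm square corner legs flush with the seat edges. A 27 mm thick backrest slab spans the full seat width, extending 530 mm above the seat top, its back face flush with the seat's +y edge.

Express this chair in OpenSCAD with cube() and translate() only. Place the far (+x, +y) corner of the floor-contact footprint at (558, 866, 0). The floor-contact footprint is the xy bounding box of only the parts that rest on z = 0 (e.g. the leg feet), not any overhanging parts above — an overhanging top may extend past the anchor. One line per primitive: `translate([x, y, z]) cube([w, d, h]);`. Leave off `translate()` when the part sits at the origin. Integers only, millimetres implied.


translate([112, 424, 438]) cube([446, 442, 37]);
translate([112, 424, 0]) cube([34, 34, 438]);
translate([524, 424, 0]) cube([34, 34, 438]);
translate([112, 832, 0]) cube([34, 34, 438]);
translate([524, 832, 0]) cube([34, 34, 438]);
translate([112, 839, 475]) cube([446, 27, 530]);


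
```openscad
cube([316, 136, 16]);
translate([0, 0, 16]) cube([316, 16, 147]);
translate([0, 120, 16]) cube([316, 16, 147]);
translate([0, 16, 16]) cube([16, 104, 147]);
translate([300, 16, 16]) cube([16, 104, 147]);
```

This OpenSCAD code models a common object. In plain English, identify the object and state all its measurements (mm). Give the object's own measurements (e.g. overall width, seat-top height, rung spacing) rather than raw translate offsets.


An open-topped rectangular box: outside dimensions 316×136×163 mm, with a uniform wall and base thickness of 16 mm. The base is a full 316×136 slab on the floor; four walls sit on top of the base. The front and back walls (the −y and +y sides) span the full width; the two side walls fit between them.


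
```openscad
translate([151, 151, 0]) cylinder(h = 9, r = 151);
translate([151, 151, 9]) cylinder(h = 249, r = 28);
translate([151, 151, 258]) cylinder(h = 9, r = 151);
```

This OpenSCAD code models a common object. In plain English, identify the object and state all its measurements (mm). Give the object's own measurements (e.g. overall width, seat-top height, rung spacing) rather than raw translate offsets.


A spool: two coaxial disc flanges of radius 151 mm and thickness 9 mm, joined by a core cylinder of radius 28 mm and height 249 mm. The lower flange rests on z = 0 and the three cylinders share a vertical axis.


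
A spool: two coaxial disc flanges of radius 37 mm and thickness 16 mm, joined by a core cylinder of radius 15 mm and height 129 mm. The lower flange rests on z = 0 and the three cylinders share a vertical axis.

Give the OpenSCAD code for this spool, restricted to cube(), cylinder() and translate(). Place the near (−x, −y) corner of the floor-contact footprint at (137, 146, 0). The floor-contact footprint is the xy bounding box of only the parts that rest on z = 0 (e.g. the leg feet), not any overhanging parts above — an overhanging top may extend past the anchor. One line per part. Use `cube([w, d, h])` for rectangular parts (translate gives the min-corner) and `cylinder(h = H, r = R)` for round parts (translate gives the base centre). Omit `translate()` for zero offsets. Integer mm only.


translate([174, 183, 0]) cylinder(h = 16, r = 37);
translate([174, 183, 16]) cylinder(h = 129, r = 15);
translate([174, 183, 145]) cylinder(h = 16, r = 37);


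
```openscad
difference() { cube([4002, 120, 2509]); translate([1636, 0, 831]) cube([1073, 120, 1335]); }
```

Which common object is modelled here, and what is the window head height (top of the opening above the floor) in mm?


A wall with a window opening. The window head height is 2166 mm.

A wall with a rectangular opening subtracted — a window. Sill at z = 831, opening 1335 mm tall, so the head is at 831 + 1335 = 2166 mm.


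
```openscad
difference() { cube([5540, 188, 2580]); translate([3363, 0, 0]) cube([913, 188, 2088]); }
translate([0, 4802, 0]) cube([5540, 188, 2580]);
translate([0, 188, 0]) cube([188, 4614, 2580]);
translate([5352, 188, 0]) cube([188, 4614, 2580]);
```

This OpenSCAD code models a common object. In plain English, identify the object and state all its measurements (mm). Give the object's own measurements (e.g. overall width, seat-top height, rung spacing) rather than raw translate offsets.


A single room: four walls, each 2580 mm tall and 188 mm thick, enclosing an outside footprint 5540×4990 mm (x × y), no floor or roof. The front and back walls (−y and +y sides) run the full x-width; the side walls fit between their inner faces. A door opening 913 mm wide and 2088 mm tall is cut through the front wall from the floor up, its −x edge 3363 mm from the wall's −x end.


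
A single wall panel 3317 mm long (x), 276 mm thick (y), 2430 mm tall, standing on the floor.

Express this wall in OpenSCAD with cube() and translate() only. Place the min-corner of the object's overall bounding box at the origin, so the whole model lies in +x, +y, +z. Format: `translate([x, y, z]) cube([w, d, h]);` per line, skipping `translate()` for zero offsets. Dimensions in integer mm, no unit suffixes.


cube([3317, 276, 2430]);


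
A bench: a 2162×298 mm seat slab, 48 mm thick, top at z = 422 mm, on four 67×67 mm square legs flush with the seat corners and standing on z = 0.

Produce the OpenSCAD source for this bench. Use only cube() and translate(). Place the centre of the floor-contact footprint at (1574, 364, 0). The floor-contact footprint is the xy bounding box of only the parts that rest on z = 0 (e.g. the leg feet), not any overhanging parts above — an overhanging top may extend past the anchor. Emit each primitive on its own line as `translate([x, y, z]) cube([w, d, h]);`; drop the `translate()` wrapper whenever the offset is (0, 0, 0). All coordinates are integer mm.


translate([493, 215, 374]) cube([2162, 298, 48]);
translate([493, 215, 0]) cube([67, 67, 374]);
translate([493, 446, 0]) cube([67, 67, 374]);
translate([2588, 215, 0]) cube([67, 67, 374]);
translate([2588, 446, 0]) cube([67, 67, 374]);


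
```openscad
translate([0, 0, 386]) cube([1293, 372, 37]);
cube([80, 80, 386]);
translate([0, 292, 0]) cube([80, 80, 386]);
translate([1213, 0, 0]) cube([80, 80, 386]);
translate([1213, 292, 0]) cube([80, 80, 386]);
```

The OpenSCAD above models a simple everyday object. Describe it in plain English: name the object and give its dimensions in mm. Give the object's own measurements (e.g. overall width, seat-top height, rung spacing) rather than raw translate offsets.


A bench: a 1293×372 mm seat slab, 37 mm thick, top at z = 423 mm, on four 80×80 mm square legs flush with the seat corners and standing on z = 0.


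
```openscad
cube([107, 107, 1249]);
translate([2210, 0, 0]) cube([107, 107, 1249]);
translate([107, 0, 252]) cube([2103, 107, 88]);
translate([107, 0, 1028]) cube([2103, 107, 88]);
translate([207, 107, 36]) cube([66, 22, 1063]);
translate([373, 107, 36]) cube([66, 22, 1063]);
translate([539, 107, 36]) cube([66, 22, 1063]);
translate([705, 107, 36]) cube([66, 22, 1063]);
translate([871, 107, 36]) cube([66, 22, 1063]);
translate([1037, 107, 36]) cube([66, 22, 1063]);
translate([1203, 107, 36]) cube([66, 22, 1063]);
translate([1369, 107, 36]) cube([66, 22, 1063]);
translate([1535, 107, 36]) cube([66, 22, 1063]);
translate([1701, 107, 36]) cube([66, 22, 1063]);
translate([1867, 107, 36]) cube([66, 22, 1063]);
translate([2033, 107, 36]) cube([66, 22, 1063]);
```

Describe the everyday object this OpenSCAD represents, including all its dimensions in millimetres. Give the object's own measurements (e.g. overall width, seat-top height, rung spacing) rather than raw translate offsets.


A fence section. Two 107×107 mm posts, 1249 mm tall, stand on the floor with a clear span of 2103 mm between their inner faces. Two horizontal rails of 107×88 mm section span the gap between the posts with their undersides at z = 252 mm and z = 1028 mm, flush with the posts' −y face. 12 pickets, each 66 mm wide, 22 mm thick and 1063 mm tall, are fixed to the +y face of the rails with their bottoms at z = 36 mm, spaced across the span with a 100 mm gap after the −x post and between neighbouring pickets, with 111 mm left before the +x post.


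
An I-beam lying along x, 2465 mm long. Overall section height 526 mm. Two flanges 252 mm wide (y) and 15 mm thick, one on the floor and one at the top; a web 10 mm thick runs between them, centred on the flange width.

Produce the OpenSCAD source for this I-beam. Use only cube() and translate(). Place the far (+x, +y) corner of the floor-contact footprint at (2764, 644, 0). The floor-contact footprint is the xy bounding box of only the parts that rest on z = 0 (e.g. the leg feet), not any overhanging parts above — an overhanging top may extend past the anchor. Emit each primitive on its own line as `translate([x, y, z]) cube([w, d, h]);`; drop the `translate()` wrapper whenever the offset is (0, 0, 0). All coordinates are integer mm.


translate([299, 392, 0]) cube([2465, 252, 15]);
translate([299, 513, 15]) cube([2465, 10, 496]);
translate([299, 392, 511]) cube([2465, 252, 15]);


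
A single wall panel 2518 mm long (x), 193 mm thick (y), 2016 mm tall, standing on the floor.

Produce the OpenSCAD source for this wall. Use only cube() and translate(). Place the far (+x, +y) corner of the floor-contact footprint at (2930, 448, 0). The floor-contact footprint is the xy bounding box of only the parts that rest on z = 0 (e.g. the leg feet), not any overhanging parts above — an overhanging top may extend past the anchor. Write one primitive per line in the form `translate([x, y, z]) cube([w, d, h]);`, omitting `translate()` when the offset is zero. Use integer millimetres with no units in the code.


translate([412, 255, 0]) cube([2518, 193, 2016]);


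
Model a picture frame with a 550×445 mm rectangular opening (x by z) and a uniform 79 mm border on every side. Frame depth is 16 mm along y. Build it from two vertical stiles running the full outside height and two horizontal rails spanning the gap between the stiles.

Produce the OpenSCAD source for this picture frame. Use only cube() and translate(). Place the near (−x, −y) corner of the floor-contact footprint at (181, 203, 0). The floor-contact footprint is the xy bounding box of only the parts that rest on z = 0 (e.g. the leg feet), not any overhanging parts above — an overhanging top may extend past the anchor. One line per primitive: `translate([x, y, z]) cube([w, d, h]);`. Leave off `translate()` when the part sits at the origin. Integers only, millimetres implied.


translate([181, 203, 0]) cube([79, 16, 603]);
translate([810, 203, 0]) cube([79, 16, 603]);
translate([260, 203, 0]) cube([550, 16, 79]);
translate([260, 203, 524]) cube([550, 16, 79]);


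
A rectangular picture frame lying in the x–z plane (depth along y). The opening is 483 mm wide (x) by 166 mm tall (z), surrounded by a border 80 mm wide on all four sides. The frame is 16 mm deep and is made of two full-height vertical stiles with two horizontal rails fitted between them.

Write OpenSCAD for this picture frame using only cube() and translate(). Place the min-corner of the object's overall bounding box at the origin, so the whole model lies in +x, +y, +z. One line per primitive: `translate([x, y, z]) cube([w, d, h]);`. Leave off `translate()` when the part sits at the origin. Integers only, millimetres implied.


cube([80, 16, 326]);
translate([563, 0, 0]) cube([80, 16, 326]);
translate([80, 0, 0]) cube([483, 16, 80]);
translate([80, 0, 246]) cube([483, 16, 80]);


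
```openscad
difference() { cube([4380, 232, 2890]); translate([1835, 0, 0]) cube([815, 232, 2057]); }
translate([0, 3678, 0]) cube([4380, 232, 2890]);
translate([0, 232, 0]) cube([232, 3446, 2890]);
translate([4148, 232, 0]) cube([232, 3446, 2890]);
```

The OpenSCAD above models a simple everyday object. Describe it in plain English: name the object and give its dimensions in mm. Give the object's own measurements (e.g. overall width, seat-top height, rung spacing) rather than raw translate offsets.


A single room: four walls, each 2890 mm tall and 232 mm thick, enclosing an outside footprint 4380×3910 mm (x × y), no floor or roof. The front and back walls (−y and +y sides) run the full x-width; the side walls fit between their inner faces. A door opening 815 mm wide and 2057 mm tall is cut through the front wall from the floor up, its −x edge 1835 mm from the wall's −x end.


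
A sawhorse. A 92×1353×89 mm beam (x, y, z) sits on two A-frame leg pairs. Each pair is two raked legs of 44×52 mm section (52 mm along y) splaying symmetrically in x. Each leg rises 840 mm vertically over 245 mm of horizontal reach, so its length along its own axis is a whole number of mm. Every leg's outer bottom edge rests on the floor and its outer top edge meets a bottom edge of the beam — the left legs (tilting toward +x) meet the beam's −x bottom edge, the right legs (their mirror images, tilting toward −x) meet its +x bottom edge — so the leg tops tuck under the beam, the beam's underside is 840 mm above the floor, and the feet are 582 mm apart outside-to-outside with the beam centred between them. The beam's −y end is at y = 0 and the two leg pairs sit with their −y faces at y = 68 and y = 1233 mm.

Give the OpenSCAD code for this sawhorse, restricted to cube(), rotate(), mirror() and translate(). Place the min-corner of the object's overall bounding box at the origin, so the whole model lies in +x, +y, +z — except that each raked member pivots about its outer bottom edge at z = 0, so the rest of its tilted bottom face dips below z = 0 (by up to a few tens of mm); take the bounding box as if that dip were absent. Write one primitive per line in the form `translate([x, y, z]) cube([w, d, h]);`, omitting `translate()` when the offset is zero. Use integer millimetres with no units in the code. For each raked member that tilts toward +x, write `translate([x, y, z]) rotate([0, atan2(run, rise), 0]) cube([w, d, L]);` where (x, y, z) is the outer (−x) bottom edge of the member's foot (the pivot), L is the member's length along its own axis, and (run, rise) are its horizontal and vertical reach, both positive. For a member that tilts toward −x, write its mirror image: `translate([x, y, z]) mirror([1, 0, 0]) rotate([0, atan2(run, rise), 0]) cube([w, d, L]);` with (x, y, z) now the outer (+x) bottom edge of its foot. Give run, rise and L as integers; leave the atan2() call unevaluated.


// leg length = √(245² + 840²) = 875
// right-leg outer foot x = 2·245 + 92 = 582
// beam min-corner = (245, 0, 840)
translate([245, 0, 840]) cube([92, 1353, 89]);
translate([0, 68, 0]) rotate([0, atan2(245, 840), 0]) cube([44, 52, 875]);
translate([582, 68, 0]) mirror([1, 0, 0]) rotate([0, atan2(245, 840), 0]) cube([44, 52, 875]);
translate([0, 1233, 0]) rotate([0, atan2(245, 840), 0]) cube([44, 52, 875]);
translate([582, 1233, 0]) mirror([1, 0, 0]) rotate([0, atan2(245, 840), 0]) cube([44, 52, 875]);


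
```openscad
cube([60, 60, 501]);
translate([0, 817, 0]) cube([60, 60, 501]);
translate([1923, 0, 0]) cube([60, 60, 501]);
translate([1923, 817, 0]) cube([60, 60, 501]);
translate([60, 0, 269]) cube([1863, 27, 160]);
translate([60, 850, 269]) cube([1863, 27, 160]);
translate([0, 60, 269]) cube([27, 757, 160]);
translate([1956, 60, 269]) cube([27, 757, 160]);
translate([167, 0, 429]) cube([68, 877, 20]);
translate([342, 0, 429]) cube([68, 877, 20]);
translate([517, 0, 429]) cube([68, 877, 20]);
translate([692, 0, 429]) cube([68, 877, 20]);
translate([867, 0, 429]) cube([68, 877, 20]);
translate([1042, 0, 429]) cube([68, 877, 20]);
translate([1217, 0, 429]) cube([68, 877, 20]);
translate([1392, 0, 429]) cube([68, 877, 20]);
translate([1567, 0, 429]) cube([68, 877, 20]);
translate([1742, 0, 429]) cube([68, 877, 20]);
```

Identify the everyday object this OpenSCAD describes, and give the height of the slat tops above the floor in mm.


A bed frame. The slat-top height is 449 mm.

Four posts, four rails, and a row of slats — a bed frame. Slats sit on the rails at z = 269 + 160 = 429; with slat thickness 20, the top is 449 mm.


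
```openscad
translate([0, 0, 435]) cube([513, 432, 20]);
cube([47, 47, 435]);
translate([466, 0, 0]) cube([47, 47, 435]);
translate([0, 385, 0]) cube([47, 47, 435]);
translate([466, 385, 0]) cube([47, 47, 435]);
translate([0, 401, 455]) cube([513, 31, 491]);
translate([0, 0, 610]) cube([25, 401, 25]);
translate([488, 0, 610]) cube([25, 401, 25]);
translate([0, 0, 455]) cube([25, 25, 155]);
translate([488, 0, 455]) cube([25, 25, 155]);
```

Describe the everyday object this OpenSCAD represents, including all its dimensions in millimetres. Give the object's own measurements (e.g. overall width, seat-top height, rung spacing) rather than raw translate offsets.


A chair. The seat is a 513×432×20 mm slab with its top at z = 455 mm, on four 47×47 mm corner legs (flush with the seat edges, standing on z = 0). A flat backrest 31 mm thick, 491 mm tall, spans the full seat width and rises from the seat top along its +y edge, rear face flush with the rear of the seat. Two armrests of 25×25 mm section run along each side from the seat's front edge to the front of the backrest, top faces 180 mm above the seat top and outer faces flush with the seat's x-edges; a 25×25 mm post under the front of each armrest stands on the seat at the front corner.


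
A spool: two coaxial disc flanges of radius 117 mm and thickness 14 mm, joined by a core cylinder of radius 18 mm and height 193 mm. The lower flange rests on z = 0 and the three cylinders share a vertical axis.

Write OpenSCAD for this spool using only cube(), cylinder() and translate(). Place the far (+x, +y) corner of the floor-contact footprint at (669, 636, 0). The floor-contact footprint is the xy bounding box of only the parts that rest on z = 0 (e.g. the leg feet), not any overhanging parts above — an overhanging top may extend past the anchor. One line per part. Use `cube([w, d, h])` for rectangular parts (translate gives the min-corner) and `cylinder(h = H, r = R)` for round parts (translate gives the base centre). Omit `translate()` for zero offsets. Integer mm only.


translate([552, 519, 0]) cylinder(h = 14, r = 117);
translate([552, 519, 14]) cylinder(h = 193, r = 18);
translate([552, 519, 207]) cylinder(h = 14, r = 117);
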